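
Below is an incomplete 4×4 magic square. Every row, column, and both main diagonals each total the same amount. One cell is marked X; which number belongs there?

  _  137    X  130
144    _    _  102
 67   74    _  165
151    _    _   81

Column 4 is complete and sums to 478; that is the magic constant.
The remaining cell in row 3 is (3,3) = 478 − 306 = 172.
Using column 1: 144 + 67 + 151 + ? → (1,1) = 478 − 362 = 116.
From main diagonal, 478 − (116 + 172 + 81) gives (2,2) = 109.
The remaining cell in anti-diagonal is (2,3) = 478 − 355 = 123.
Row 1 needs 478; the known cells sum to 383, so (1,3) = 95.

95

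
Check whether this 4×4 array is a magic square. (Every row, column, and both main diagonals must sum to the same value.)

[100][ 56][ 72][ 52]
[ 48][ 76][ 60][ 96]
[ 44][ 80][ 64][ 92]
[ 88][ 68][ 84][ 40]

Yes

Row 1: 100 + 56 + 72 + 52 = 280.
Row 2: 48 + 76 + 60 + 96 = 280.
Row 3: 44 + 80 + 64 + 92 = 280.
Row 4: 88 + 68 + 84 + 40 = 280.
Column 1: 100 + 48 + 44 + 88 = 280.
Column 2: 56 + 76 + 80 + 68 = 280.
Column 3: 72 + 60 + 64 + 84 = 280.
Column 4: 52 + 96 + 92 + 40 = 280.
Main diagonal: 100 + 76 + 64 + 40 = 280.
Anti-diagonal: 52 + 60 + 80 + 88 = 280.
All lines sum to 280.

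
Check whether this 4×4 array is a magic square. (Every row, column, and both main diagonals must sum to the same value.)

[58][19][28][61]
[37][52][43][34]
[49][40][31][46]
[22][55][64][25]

Yes

Row 1: 58 + 19 + 28 + 61 = 166.
Row 2: 37 + 52 + 43 + 34 = 166.
Row 3: 49 + 40 + 31 + 46 = 166.
Row 4: 22 + 55 + 64 + 25 = 166.
Column 1: 58 + 37 + 49 + 22 = 166.
Column 2: 19 + 52 + 40 + 55 = 166.
Column 3: 28 + 43 + 31 + 64 = 166.
Column 4: 61 + 34 + 46 + 25 = 166.
Main diagonal: 58 + 52 + 31 + 25 = 166.
Anti-diagonal: 61 + 43 + 40 + 22 = 166.
All lines sum to 166.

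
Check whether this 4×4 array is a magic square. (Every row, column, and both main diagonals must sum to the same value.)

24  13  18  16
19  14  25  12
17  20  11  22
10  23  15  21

No — main diagonal sums to 70 but column 3 sums to 69.

Row 1: 24 + 13 + 18 + 16 = 71.
Row 2: 19 + 14 + 25 + 12 = 70.
Row 3: 17 + 20 + 11 + 22 = 70.
Row 4: 10 + 23 + 15 + 21 = 69.
Column 1: 24 + 19 + 17 + 10 = 70.
Column 2: 13 + 14 + 20 + 23 = 70.
Column 3: 18 + 25 + 11 + 15 = 69.
Column 4: 16 + 12 + 22 + 21 = 71.
Main diagonal: 24 + 14 + 11 + 21 = 70.
Anti-diagonal: 16 + 25 + 20 + 10 = 71.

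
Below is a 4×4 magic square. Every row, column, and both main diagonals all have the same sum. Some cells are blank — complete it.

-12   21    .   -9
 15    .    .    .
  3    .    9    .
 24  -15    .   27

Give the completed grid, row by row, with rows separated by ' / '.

-12 21 30 -9 / 15 6 -3 12 / 3 18 9 0 / 24 -15 -6 27

Column 1 is already complete: -12 + 15 + 3 + 24 = 30, so that is the magic constant.
Row 1 must total 30; the given cells sum to 0, so (1,3) = 30.
The remaining cell in row 4 is (4,3) = 30 − 36 = -6.
Column 3 must total 30; the given cells sum to 33, so (2,3) = -3.
From main diagonal, 30 − (-12 + 9 + 27) gives (2,2) = 6.
The remaining cell in anti-diagonal is (3,2) = 30 − 12 = 18.
The remaining cell in row 2 is (2,4) = 30 − 18 = 12.
Row 3 needs 30; the known cells sum to 30, so (3,4) = 0.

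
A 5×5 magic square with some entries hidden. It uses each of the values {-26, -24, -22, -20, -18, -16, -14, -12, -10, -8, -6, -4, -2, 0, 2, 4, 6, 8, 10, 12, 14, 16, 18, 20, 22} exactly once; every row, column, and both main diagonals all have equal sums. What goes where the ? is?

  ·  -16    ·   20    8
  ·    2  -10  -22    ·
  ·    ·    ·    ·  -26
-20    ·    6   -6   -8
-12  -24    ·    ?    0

12

The 25 entries sum to -50, so each line sums to -50/5 = -10.
Row 4 must total -10; the given cells sum to -28, so (4,2) = 18.
Column 2 needs -10; the known cells sum to -20, so (3,2) = 10.
Column 5 needs -10; the known cells sum to -26, so (2,5) = 16.
Anti-diagonal needs -10; the known cells sum to -8, so (3,3) = -2.
Using row 2: 2 + (-10) + (-22) + 16 + ? → (2,1) = -10 − (-14) = 4.
Main diagonal needs -10; the known cells sum to -6, so (1,1) = -4.
Row 1 needs -10; the known cells sum to 8, so (1,3) = -18.
Column 1 needs -10; the known cells sum to -32, so (3,1) = 22.
From column 3, -10 − (-18 + (-10) + (-2) + 6) gives (5,3) = 14.
Row 3: 22 + 10 + (-2) + (-26) + ? = -10, so (3,4) = -14.
From row 5, -10 − (-12 + (-24) + 14 + 0) gives (5,4) = 12.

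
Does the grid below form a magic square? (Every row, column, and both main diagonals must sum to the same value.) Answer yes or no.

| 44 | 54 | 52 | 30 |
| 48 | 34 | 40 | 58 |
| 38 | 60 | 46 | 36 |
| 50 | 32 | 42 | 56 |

Row 1: 44 + 54 + 52 + 30 = 180.
Row 2: 48 + 34 + 40 + 58 = 180.
Row 3: 38 + 60 + 46 + 36 = 180.
Row 4: 50 + 32 + 42 + 56 = 180.
Column 1: 44 + 48 + 38 + 50 = 180.
Column 2: 54 + 34 + 60 + 32 = 180.
Column 3: 52 + 40 + 46 + 42 = 180.
Column 4: 30 + 58 + 36 + 56 = 180.
Main diagonal: 44 + 34 + 46 + 56 = 180.
Anti-diagonal: 30 + 40 + 60 + 50 = 180.
All lines sum to 180.

Yes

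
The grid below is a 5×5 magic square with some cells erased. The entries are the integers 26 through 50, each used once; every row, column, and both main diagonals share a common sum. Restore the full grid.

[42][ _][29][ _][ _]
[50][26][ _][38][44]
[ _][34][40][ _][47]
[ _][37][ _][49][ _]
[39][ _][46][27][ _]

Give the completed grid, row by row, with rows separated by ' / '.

42 48 29 35 36 / 50 26 32 38 44 / 28 34 40 41 47 / 31 37 43 49 30 / 39 45 46 27 33

The entries are 26 through 50, which sum to 950, so each line sums to 950/5 = 190.
From row 2, 190 − (50 + 26 + 38 + 44) gives (2,3) = 32.
Column 3 must total 190; the given cells sum to 147, so (4,3) = 43.
Using main diagonal: 42 + 26 + 40 + 49 + ? → (5,5) = 190 − 157 = 33.
Anti-diagonal must total 190; the given cells sum to 154, so (1,5) = 36.
Row 5 needs 190; the known cells sum to 145, so (5,2) = 45.
Column 2 needs 190; the known cells sum to 142, so (1,2) = 48.
The remaining cell in column 5 is (4,5) = 190 − 160 = 30.
Row 1 needs 190; the known cells sum to 155, so (1,4) = 35.
From row 4, 190 − (37 + 43 + 49 + 30) gives (4,1) = 31.
From column 1, 190 − (42 + 50 + 31 + 39) gives (3,1) = 28.
From column 4, 190 − (35 + 38 + 49 + 27) gives (3,4) = 41.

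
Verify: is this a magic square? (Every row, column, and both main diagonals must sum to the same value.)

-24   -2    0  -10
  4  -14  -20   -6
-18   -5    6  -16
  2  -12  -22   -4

Row 1: -24 + (-2) + 0 + (-10) = -36.
Row 2: 4 + (-14) + (-20) + (-6) = -36.
Row 3: -18 + (-5) + 6 + (-16) = -33.
Row 4: 2 + (-12) + (-22) + (-4) = -36.
Column 1: -24 + 4 + (-18) + 2 = -36.
Column 2: -2 + (-14) + (-5) + (-12) = -33.
Column 3: 0 + (-20) + 6 + (-22) = -36.
Column 4: -10 + (-6) + (-16) + (-4) = -36.
Main diagonal: -24 + (-14) + 6 + (-4) = -36.
Anti-diagonal: -10 + (-20) + (-5) + 2 = -33.

No — column 4 sums to -36 but row 3 sums to -33.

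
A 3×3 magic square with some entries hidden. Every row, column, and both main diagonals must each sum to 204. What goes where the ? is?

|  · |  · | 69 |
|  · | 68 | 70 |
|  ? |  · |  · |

67

From row 2, 204 − (68 + 70) gives (2,1) = 66.
Column 3 needs 204; the known cells sum to 139, so (3,3) = 65.
The remaining cell in main diagonal is (1,1) = 204 − 133 = 71.
Anti-diagonal needs 204; the known cells sum to 137, so (3,1) = 67.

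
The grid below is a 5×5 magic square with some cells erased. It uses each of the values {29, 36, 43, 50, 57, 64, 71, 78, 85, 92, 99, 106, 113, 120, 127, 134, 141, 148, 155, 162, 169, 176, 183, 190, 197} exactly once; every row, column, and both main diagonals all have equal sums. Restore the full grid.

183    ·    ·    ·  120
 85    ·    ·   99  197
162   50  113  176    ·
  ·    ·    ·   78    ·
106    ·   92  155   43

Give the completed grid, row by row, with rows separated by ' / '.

The 25 entries sum to 2825, so each line sums to 2825/5 = 565.
Using row 3: 162 + 50 + 113 + 176 + ? → (3,5) = 565 − 501 = 64.
Row 5 must total 565; the given cells sum to 396, so (5,2) = 169.
The remaining cell in column 1 is (4,1) = 565 − 536 = 29.
Using column 4: 99 + 176 + 78 + 155 + ? → (1,4) = 565 − 508 = 57.
Column 5 must total 565; the given cells sum to 424, so (4,5) = 141.
Main diagonal needs 565; the known cells sum to 417, so (2,2) = 148.
The remaining cell in anti-diagonal is (4,2) = 565 − 438 = 127.
Row 2 needs 565; the known cells sum to 529, so (2,3) = 36.
The remaining cell in row 4 is (4,3) = 565 − 375 = 190.
From column 2, 565 − (148 + 50 + 127 + 169) gives (1,2) = 71.
Column 3 needs 565; the known cells sum to 431, so (1,3) = 134.

183 71 134 57 120 / 85 148 36 99 197 / 162 50 113 176 64 / 29 127 190 78 141 / 106 169 92 155 43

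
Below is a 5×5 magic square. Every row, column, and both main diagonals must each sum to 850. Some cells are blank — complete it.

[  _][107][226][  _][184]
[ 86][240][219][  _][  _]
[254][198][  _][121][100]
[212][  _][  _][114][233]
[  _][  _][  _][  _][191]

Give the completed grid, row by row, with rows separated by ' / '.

Row 3 must total 850; the given cells sum to 673, so (3,3) = 177.
Column 5: 184 + 100 + 233 + 191 + ? = 850, so (2,5) = 142.
Using main diagonal: 240 + 177 + 114 + 191 + ? → (1,1) = 850 − 722 = 128.
Row 1 needs 850; the known cells sum to 645, so (1,4) = 205.
Row 2 must total 850; the given cells sum to 687, so (2,4) = 163.
The remaining cell in column 1 is (5,1) = 850 − 680 = 170.
The remaining cell in column 4 is (5,4) = 850 − 603 = 247.
Anti-diagonal needs 850; the known cells sum to 694, so (4,2) = 156.
Using row 4: 212 + 156 + 114 + 233 + ? → (4,3) = 850 − 715 = 135.
Column 2 needs 850; the known cells sum to 701, so (5,2) = 149.
Column 3: 226 + 219 + 177 + 135 + ? = 850, so (5,3) = 93.

128 107 226 205 184 / 86 240 219 163 142 / 254 198 177 121 100 / 212 156 135 114 233 / 170 149 93 247 191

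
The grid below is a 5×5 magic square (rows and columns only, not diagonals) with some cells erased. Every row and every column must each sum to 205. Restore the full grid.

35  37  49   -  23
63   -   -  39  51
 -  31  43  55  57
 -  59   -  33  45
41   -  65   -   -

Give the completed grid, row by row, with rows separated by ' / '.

From row 1, 205 − (35 + 37 + 49 + 23) gives (1,4) = 61.
Row 3 must total 205; the given cells sum to 186, so (3,1) = 19.
Column 1 must total 205; the given cells sum to 158, so (4,1) = 47.
Using column 4: 61 + 39 + 55 + 33 + ? → (5,4) = 205 − 188 = 17.
Column 5: 23 + 51 + 57 + 45 + ? = 205, so (5,5) = 29.
Row 4 must total 205; the given cells sum to 184, so (4,3) = 21.
From row 5, 205 − (41 + 65 + 17 + 29) gives (5,2) = 53.
The remaining cell in column 2 is (2,2) = 205 − 180 = 25.
From column 3, 205 − (49 + 43 + 21 + 65) gives (2,3) = 27.

35 37 49 61 23 / 63 25 27 39 51 / 19 31 43 55 57 / 47 59 21 33 45 / 41 53 65 17 29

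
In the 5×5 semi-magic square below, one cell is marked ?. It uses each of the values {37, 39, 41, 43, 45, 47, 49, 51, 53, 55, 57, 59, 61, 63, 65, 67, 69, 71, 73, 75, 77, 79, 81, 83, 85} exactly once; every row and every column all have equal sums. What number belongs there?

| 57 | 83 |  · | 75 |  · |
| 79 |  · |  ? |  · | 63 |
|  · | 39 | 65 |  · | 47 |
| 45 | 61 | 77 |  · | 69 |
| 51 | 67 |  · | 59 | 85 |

The 25 entries sum to 1525, so each line sums to 1525/5 = 305.
From row 4, 305 − (45 + 61 + 77 + 69) gives (4,4) = 53.
From row 5, 305 − (51 + 67 + 59 + 85) gives (5,3) = 43.
Column 1 needs 305; the known cells sum to 232, so (3,1) = 73.
Column 2: 83 + 39 + 61 + 67 + ? = 305, so (2,2) = 55.
Column 5: 63 + 47 + 69 + 85 + ? = 305, so (1,5) = 41.
Row 1 needs 305; the known cells sum to 256, so (1,3) = 49.
Row 3 must total 305; the given cells sum to 224, so (3,4) = 81.
Using column 3: 49 + 65 + 77 + 43 + ? → (2,3) = 305 − 234 = 71.

71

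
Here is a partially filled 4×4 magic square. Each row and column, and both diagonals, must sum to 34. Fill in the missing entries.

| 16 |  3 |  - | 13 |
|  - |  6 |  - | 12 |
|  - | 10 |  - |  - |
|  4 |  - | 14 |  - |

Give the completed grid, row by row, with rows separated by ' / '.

16 3 2 13 / 9 6 7 12 / 5 10 11 8 / 4 15 14 1

The remaining cell in row 1 is (1,3) = 34 − 32 = 2.
Column 2 needs 34; the known cells sum to 19, so (4,2) = 15.
Anti-diagonal needs 34; the known cells sum to 27, so (2,3) = 7.
The remaining cell in row 2 is (2,1) = 34 − 25 = 9.
Row 4: 4 + 15 + 14 + ? = 34, so (4,4) = 1.
Column 1 needs 34; the known cells sum to 29, so (3,1) = 5.
Column 3 needs 34; the known cells sum to 23, so (3,3) = 11.
Column 4 must total 34; the given cells sum to 26, so (3,4) = 8.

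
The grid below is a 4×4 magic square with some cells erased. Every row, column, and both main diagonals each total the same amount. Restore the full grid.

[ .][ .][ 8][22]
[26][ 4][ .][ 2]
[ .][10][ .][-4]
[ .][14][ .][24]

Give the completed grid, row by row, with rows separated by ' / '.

Column 4 is already complete: 22 + 2 + -4 + 24 = 44, so that is the magic constant.
Row 2: 26 + 4 + 2 + ? = 44, so (2,3) = 12.
From column 2, 44 − (4 + 10 + 14) gives (1,2) = 16.
Anti-diagonal needs 44; the known cells sum to 44, so (4,1) = 0.
Row 1 must total 44; the given cells sum to 46, so (1,1) = -2.
Row 4: 0 + 14 + 24 + ? = 44, so (4,3) = 6.
Column 1 must total 44; the given cells sum to 24, so (3,1) = 20.
Using column 3: 8 + 12 + 6 + ? → (3,3) = 44 − 26 = 18.

-2 16 8 22 / 26 4 12 2 / 20 10 18 -4 / 0 14 6 24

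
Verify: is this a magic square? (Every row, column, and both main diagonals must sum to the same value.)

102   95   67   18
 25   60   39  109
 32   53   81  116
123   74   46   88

Row 1: 102 + 95 + 67 + 18 = 282.
Row 2: 25 + 60 + 39 + 109 = 233.
Row 3: 32 + 53 + 81 + 116 = 282.
Row 4: 123 + 74 + 46 + 88 = 331.
Column 1: 102 + 25 + 32 + 123 = 282.
Column 2: 95 + 60 + 53 + 74 = 282.
Column 3: 67 + 39 + 81 + 46 = 233.
Column 4: 18 + 109 + 116 + 88 = 331.
Main diagonal: 102 + 60 + 81 + 88 = 331.
Anti-diagonal: 18 + 39 + 53 + 123 = 233.

No — row 3 sums to 282 but row 2 sums to 233.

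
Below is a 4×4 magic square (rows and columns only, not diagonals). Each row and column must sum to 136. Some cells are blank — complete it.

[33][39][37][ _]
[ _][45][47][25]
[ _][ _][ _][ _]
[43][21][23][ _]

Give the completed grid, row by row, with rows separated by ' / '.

33 39 37 27 / 19 45 47 25 / 41 31 29 35 / 43 21 23 49

Row 1 must total 136; the given cells sum to 109, so (1,4) = 27.
Row 2 needs 136; the known cells sum to 117, so (2,1) = 19.
Row 4 needs 136; the known cells sum to 87, so (4,4) = 49.
Column 1 must total 136; the given cells sum to 95, so (3,1) = 41.
Column 2 needs 136; the known cells sum to 105, so (3,2) = 31.
Column 3: 37 + 47 + 23 + ? = 136, so (3,3) = 29.
From column 4, 136 − (27 + 25 + 49) gives (3,4) = 35.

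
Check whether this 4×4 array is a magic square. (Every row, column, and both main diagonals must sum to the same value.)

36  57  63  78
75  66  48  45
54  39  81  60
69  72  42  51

Yes

Row 1: 36 + 57 + 63 + 78 = 234.
Row 2: 75 + 66 + 48 + 45 = 234.
Row 3: 54 + 39 + 81 + 60 = 234.
Row 4: 69 + 72 + 42 + 51 = 234.
Column 1: 36 + 75 + 54 + 69 = 234.
Column 2: 57 + 66 + 39 + 72 = 234.
Column 3: 63 + 48 + 81 + 42 = 234.
Column 4: 78 + 45 + 60 + 51 = 234.
Main diagonal: 36 + 66 + 81 + 51 = 234.
Anti-diagonal: 78 + 48 + 39 + 69 = 234.
All lines sum to 234.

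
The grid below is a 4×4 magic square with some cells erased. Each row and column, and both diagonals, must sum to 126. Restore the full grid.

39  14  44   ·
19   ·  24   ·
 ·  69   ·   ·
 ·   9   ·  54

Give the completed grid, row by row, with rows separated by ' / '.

Row 1 must total 126; the given cells sum to 97, so (1,4) = 29.
Using column 2: 14 + 69 + 9 + ? → (2,2) = 126 − 92 = 34.
The remaining cell in main diagonal is (3,3) = 126 − 127 = -1.
The remaining cell in anti-diagonal is (4,1) = 126 − 122 = 4.
The remaining cell in row 2 is (2,4) = 126 − 77 = 49.
The remaining cell in row 4 is (4,3) = 126 − 67 = 59.
Column 1: 39 + 19 + 4 + ? = 126, so (3,1) = 64.
Using column 4: 29 + 49 + 54 + ? → (3,4) = 126 − 132 = -6.

39 14 44 29 / 19 34 24 49 / 64 69 -1 -6 / 4 9 59 54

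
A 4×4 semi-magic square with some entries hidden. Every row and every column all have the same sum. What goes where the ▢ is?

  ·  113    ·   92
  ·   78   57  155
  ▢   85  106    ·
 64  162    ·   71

127

Column 2 is complete and sums to 438; that is the magic constant.
Row 2: 78 + 57 + 155 + ? = 438, so (2,1) = 148.
Using row 4: 64 + 162 + 71 + ? → (4,3) = 438 − 297 = 141.
Column 3 must total 438; the given cells sum to 304, so (1,3) = 134.
Column 4 must total 438; the given cells sum to 318, so (3,4) = 120.
Row 1: 113 + 134 + 92 + ? = 438, so (1,1) = 99.
From row 3, 438 − (85 + 106 + 120) gives (3,1) = 127.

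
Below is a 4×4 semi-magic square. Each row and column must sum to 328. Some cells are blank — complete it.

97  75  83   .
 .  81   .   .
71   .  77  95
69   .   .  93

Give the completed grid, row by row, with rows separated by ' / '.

Row 1 must total 328; the given cells sum to 255, so (1,4) = 73.
Row 3 needs 328; the known cells sum to 243, so (3,2) = 85.
Column 1 needs 328; the known cells sum to 237, so (2,1) = 91.
The remaining cell in column 2 is (4,2) = 328 − 241 = 87.
From column 4, 328 − (73 + 95 + 93) gives (2,4) = 67.
Row 2 needs 328; the known cells sum to 239, so (2,3) = 89.
Row 4: 69 + 87 + 93 + ? = 328, so (4,3) = 79.

97 75 83 73 / 91 81 89 67 / 71 85 77 95 / 69 87 79 93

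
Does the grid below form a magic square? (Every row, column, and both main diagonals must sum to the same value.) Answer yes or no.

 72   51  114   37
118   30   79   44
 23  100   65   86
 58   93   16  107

Row 1: 72 + 51 + 114 + 37 = 274.
Row 2: 118 + 30 + 79 + 44 = 271.
Row 3: 23 + 100 + 65 + 86 = 274.
Row 4: 58 + 93 + 16 + 107 = 274.
Column 1: 72 + 118 + 23 + 58 = 271.
Column 2: 51 + 30 + 100 + 93 = 274.
Column 3: 114 + 79 + 65 + 16 = 274.
Column 4: 37 + 44 + 86 + 107 = 274.
Main diagonal: 72 + 30 + 65 + 107 = 274.
Anti-diagonal: 37 + 79 + 100 + 58 = 274.

No — column 3 sums to 274 but row 2 sums to 271.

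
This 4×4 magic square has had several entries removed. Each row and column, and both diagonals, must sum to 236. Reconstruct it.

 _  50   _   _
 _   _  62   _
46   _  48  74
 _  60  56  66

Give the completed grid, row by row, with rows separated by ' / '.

64 50 70 52 / 72 58 62 44 / 46 68 48 74 / 54 60 56 66

Row 3: 46 + 48 + 74 + ? = 236, so (3,2) = 68.
Row 4 must total 236; the given cells sum to 182, so (4,1) = 54.
Column 2: 50 + 68 + 60 + ? = 236, so (2,2) = 58.
Column 3 must total 236; the given cells sum to 166, so (1,3) = 70.
The remaining cell in main diagonal is (1,1) = 236 − 172 = 64.
From anti-diagonal, 236 − (62 + 68 + 54) gives (1,4) = 52.
Column 1: 64 + 46 + 54 + ? = 236, so (2,1) = 72.
Using column 4: 52 + 74 + 66 + ? → (2,4) = 236 − 192 = 44.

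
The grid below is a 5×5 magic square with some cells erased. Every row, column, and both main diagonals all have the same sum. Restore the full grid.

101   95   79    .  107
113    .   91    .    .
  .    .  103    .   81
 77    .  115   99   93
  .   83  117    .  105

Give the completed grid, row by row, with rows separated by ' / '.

101 95 79 123 107 / 113 97 91 85 119 / 125 109 103 87 81 / 77 121 115 99 93 / 89 83 117 111 105

Column 3 is already complete: 79 + 91 + 103 + 115 + 117 = 505, so that is the magic constant.
Row 1: 101 + 95 + 79 + 107 + ? = 505, so (1,4) = 123.
Row 4: 77 + 115 + 99 + 93 + ? = 505, so (4,2) = 121.
Using column 5: 107 + 81 + 93 + 105 + ? → (2,5) = 505 − 386 = 119.
Main diagonal must total 505; the given cells sum to 408, so (2,2) = 97.
Row 2 needs 505; the known cells sum to 420, so (2,4) = 85.
Column 2: 95 + 97 + 121 + 83 + ? = 505, so (3,2) = 109.
Anti-diagonal must total 505; the given cells sum to 416, so (5,1) = 89.
Row 5 needs 505; the known cells sum to 394, so (5,4) = 111.
Using column 1: 101 + 113 + 77 + 89 + ? → (3,1) = 505 − 380 = 125.
Column 4 must total 505; the given cells sum to 418, so (3,4) = 87.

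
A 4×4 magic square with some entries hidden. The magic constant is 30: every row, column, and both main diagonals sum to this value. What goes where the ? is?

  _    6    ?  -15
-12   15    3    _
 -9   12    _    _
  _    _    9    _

18

Row 2 must total 30; the given cells sum to 6, so (2,4) = 24.
From column 2, 30 − (6 + 15 + 12) gives (4,2) = -3.
Anti-diagonal needs 30; the known cells sum to 0, so (4,1) = 30.
Row 4 needs 30; the known cells sum to 36, so (4,4) = -6.
Using column 1: -12 + (-9) + 30 + ? → (1,1) = 30 − 9 = 21.
From column 4, 30 − (-15 + 24 + (-6)) gives (3,4) = 27.
Main diagonal needs 30; the known cells sum to 30, so (3,3) = 0.
Row 1 needs 30; the known cells sum to 12, so (1,3) = 18.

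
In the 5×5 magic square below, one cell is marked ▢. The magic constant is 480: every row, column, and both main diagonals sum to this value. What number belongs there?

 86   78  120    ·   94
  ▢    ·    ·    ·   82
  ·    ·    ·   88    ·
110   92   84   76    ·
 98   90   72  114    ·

Using row 1: 86 + 78 + 120 + 94 + ? → (1,4) = 480 − 378 = 102.
Using row 4: 110 + 92 + 84 + 76 + ? → (4,5) = 480 − 362 = 118.
From row 5, 480 − (98 + 90 + 72 + 114) gives (5,5) = 106.
Column 4 needs 480; the known cells sum to 380, so (2,4) = 100.
Using column 5: 94 + 82 + 118 + 106 + ? → (3,5) = 480 − 400 = 80.
Anti-diagonal needs 480; the known cells sum to 384, so (3,3) = 96.
Column 3 needs 480; the known cells sum to 372, so (2,3) = 108.
Main diagonal: 86 + 96 + 76 + 106 + ? = 480, so (2,2) = 116.
Row 2 must total 480; the given cells sum to 406, so (2,1) = 74.

74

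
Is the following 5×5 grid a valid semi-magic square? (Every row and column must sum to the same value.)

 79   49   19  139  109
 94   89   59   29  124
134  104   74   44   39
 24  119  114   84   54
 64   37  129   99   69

Row 1: 79 + 49 + 19 + 139 + 109 = 395.
Row 2: 94 + 89 + 59 + 29 + 124 = 395.
Row 3: 134 + 104 + 74 + 44 + 39 = 395.
Row 4: 24 + 119 + 114 + 84 + 54 = 395.
Row 5: 64 + 37 + 129 + 99 + 69 = 398.
Column 1: 79 + 94 + 134 + 24 + 64 = 395.
Column 2: 49 + 89 + 104 + 119 + 37 = 398.
Column 3: 19 + 59 + 74 + 114 + 129 = 395.
Column 4: 139 + 29 + 44 + 84 + 99 = 395.
Column 5: 109 + 124 + 39 + 54 + 69 = 395.

No — column 5 sums to 395 but row 5 sums to 398.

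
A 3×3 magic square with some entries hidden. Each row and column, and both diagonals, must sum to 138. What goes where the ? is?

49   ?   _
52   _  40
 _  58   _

From row 2, 138 − (52 + 40) gives (2,2) = 46.
Column 1 needs 138; the known cells sum to 101, so (3,1) = 37.
Column 2 needs 138; the known cells sum to 104, so (1,2) = 34.

34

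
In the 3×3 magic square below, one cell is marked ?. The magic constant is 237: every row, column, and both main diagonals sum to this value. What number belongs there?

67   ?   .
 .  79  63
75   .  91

87

Row 2 must total 237; the given cells sum to 142, so (2,1) = 95.
Row 3 must total 237; the given cells sum to 166, so (3,2) = 71.
Using column 2: 79 + 71 + ? → (1,2) = 237 − 150 = 87.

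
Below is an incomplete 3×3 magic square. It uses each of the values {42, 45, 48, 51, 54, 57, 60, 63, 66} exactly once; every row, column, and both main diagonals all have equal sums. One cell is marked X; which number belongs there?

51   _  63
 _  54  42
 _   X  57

The 9 entries sum to 486, so each line sums to 486/3 = 162.
Row 1: 51 + 63 + ? = 162, so (1,2) = 48.
The remaining cell in row 2 is (2,1) = 162 − 96 = 66.
Column 1 needs 162; the known cells sum to 117, so (3,1) = 45.
Column 2 needs 162; the known cells sum to 102, so (3,2) = 60.

60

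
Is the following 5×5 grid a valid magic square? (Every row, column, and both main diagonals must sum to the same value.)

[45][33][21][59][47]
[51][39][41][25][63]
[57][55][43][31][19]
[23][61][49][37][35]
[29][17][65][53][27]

No — main diagonal sums to 191 but row 3 sums to 205.

Row 1: 45 + 33 + 21 + 59 + 47 = 205.
Row 2: 51 + 39 + 41 + 25 + 63 = 219.
Row 3: 57 + 55 + 43 + 31 + 19 = 205.
Row 4: 23 + 61 + 49 + 37 + 35 = 205.
Row 5: 29 + 17 + 65 + 53 + 27 = 191.
Column 1: 45 + 51 + 57 + 23 + 29 = 205.
Column 2: 33 + 39 + 55 + 61 + 17 = 205.
Column 3: 21 + 41 + 43 + 49 + 65 = 219.
Column 4: 59 + 25 + 31 + 37 + 53 = 205.
Column 5: 47 + 63 + 19 + 35 + 27 = 191.
Main diagonal: 45 + 39 + 43 + 37 + 27 = 191.
Anti-diagonal: 47 + 25 + 43 + 61 + 29 = 205.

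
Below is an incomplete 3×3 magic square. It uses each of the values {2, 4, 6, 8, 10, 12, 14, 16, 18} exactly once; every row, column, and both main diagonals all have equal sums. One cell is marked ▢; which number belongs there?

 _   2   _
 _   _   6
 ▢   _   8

The 9 entries sum to 90, so each line sums to 90/3 = 30.
Column 3: 6 + 8 + ? = 30, so (1,3) = 16.
The remaining cell in row 1 is (1,1) = 30 − 18 = 12.
Using main diagonal: 12 + 8 + ? → (2,2) = 30 − 20 = 10.
Using anti-diagonal: 16 + 10 + ? → (3,1) = 30 − 26 = 4.

4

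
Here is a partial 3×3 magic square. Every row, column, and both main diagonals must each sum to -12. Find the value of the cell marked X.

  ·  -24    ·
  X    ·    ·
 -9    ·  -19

-14

From row 3, -12 − (-9 + (-19)) gives (3,2) = 16.
Column 2 must total -12; the given cells sum to -8, so (2,2) = -4.
Main diagonal: -4 + (-19) + ? = -12, so (1,1) = 11.
Anti-diagonal must total -12; the given cells sum to -13, so (1,3) = 1.
Column 1: 11 + (-9) + ? = -12, so (2,1) = -14.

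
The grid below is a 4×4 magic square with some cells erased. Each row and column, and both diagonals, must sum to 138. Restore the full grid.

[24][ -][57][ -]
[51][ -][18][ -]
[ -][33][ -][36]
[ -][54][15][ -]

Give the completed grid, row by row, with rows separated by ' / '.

24 12 57 45 / 51 39 18 30 / 21 33 48 36 / 42 54 15 27

Column 3 must total 138; the given cells sum to 90, so (3,3) = 48.
Row 3: 33 + 48 + 36 + ? = 138, so (3,1) = 21.
The remaining cell in column 1 is (4,1) = 138 − 96 = 42.
Anti-diagonal needs 138; the known cells sum to 93, so (1,4) = 45.
The remaining cell in row 1 is (1,2) = 138 − 126 = 12.
From row 4, 138 − (42 + 54 + 15) gives (4,4) = 27.
Column 2 needs 138; the known cells sum to 99, so (2,2) = 39.
The remaining cell in column 4 is (2,4) = 138 − 108 = 30.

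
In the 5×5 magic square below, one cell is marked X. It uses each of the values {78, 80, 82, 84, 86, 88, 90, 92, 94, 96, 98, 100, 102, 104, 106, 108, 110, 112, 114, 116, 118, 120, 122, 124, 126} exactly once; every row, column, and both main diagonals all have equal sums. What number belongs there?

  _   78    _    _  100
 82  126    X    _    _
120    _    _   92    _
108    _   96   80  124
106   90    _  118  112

110

The 25 entries sum to 2550, so each line sums to 2550/5 = 510.
Using row 4: 108 + 96 + 80 + 124 + ? → (4,2) = 510 − 408 = 102.
The remaining cell in row 5 is (5,3) = 510 − 426 = 84.
Column 1 must total 510; the given cells sum to 416, so (1,1) = 94.
Column 2 must total 510; the given cells sum to 396, so (3,2) = 114.
Main diagonal needs 510; the known cells sum to 412, so (3,3) = 98.
Anti-diagonal: 100 + 98 + 102 + 106 + ? = 510, so (2,4) = 104.
The remaining cell in row 3 is (3,5) = 510 − 424 = 86.
Column 4 must total 510; the given cells sum to 394, so (1,4) = 116.
Column 5 must total 510; the given cells sum to 422, so (2,5) = 88.
The remaining cell in row 1 is (1,3) = 510 − 388 = 122.
Row 2 must total 510; the given cells sum to 400, so (2,3) = 110.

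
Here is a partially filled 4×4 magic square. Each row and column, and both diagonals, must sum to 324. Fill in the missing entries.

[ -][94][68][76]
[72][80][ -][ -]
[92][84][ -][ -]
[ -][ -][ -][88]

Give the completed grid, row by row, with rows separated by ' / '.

86 94 68 76 / 72 80 90 82 / 92 84 70 78 / 74 66 96 88

Row 1: 94 + 68 + 76 + ? = 324, so (1,1) = 86.
Column 1 must total 324; the given cells sum to 250, so (4,1) = 74.
The remaining cell in column 2 is (4,2) = 324 − 258 = 66.
Main diagonal: 86 + 80 + 88 + ? = 324, so (3,3) = 70.
Anti-diagonal needs 324; the known cells sum to 234, so (2,3) = 90.
Using row 2: 72 + 80 + 90 + ? → (2,4) = 324 − 242 = 82.
Using row 3: 92 + 84 + 70 + ? → (3,4) = 324 − 246 = 78.
Using row 4: 74 + 66 + 88 + ? → (4,3) = 324 − 228 = 96.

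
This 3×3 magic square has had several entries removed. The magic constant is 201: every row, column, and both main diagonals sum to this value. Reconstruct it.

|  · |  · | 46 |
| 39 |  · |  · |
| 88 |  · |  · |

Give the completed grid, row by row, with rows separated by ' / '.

74 81 46 / 39 67 95 / 88 53 60

Column 1 must total 201; the given cells sum to 127, so (1,1) = 74.
From anti-diagonal, 201 − (46 + 88) gives (2,2) = 67.
From row 1, 201 − (74 + 46) gives (1,2) = 81.
Row 2 must total 201; the given cells sum to 106, so (2,3) = 95.
Using column 2: 81 + 67 + ? → (3,2) = 201 − 148 = 53.
Using column 3: 46 + 95 + ? → (3,3) = 201 − 141 = 60.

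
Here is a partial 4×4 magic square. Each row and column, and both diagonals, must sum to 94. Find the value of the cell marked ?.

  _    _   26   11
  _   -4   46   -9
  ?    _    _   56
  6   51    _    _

-14

Row 2 must total 94; the given cells sum to 33, so (2,1) = 61.
Column 4: 11 + (-9) + 56 + ? = 94, so (4,4) = 36.
Anti-diagonal: 11 + 46 + 6 + ? = 94, so (3,2) = 31.
Row 4 must total 94; the given cells sum to 93, so (4,3) = 1.
Column 2 must total 94; the given cells sum to 78, so (1,2) = 16.
From column 3, 94 − (26 + 46 + 1) gives (3,3) = 21.
Main diagonal: -4 + 21 + 36 + ? = 94, so (1,1) = 41.
Using row 3: 31 + 21 + 56 + ? → (3,1) = 94 − 108 = -14.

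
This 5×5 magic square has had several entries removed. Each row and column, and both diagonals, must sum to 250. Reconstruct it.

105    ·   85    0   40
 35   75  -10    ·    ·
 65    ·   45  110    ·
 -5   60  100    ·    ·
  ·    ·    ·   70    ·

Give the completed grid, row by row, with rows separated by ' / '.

105 20 85 0 40 / 35 75 -10 55 95 / 65 5 45 110 25 / -5 60 100 15 80 / 50 90 30 70 10

Using row 1: 105 + 85 + 0 + 40 + ? → (1,2) = 250 − 230 = 20.
The remaining cell in column 1 is (5,1) = 250 − 200 = 50.
Using column 3: 85 + (-10) + 45 + 100 + ? → (5,3) = 250 − 220 = 30.
Anti-diagonal: 40 + 45 + 60 + 50 + ? = 250, so (2,4) = 55.
Row 2 needs 250; the known cells sum to 155, so (2,5) = 95.
Column 4 needs 250; the known cells sum to 235, so (4,4) = 15.
Main diagonal needs 250; the known cells sum to 240, so (5,5) = 10.
The remaining cell in row 4 is (4,5) = 250 − 170 = 80.
From row 5, 250 − (50 + 30 + 70 + 10) gives (5,2) = 90.
From column 2, 250 − (20 + 75 + 60 + 90) gives (3,2) = 5.
From column 5, 250 − (40 + 95 + 80 + 10) gives (3,5) = 25.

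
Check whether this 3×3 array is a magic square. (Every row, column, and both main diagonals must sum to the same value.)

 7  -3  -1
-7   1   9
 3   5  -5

Row 1: 7 + (-3) + (-1) = 3.
Row 2: -7 + 1 + 9 = 3.
Row 3: 3 + 5 + (-5) = 3.
Column 1: 7 + (-7) + 3 = 3.
Column 2: -3 + 1 + 5 = 3.
Column 3: -1 + 9 + (-5) = 3.
Main diagonal: 7 + 1 + (-5) = 3.
Anti-diagonal: -1 + 1 + 3 = 3.
All lines sum to 3.

Yes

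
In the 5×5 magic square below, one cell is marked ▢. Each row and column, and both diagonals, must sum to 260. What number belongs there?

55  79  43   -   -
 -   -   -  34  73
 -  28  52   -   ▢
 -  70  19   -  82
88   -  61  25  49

40

Row 5: 88 + 61 + 25 + 49 + ? = 260, so (5,2) = 37.
Column 2 needs 260; the known cells sum to 214, so (2,2) = 46.
Column 3: 43 + 52 + 19 + 61 + ? = 260, so (2,3) = 85.
Using main diagonal: 55 + 46 + 52 + 49 + ? → (4,4) = 260 − 202 = 58.
Anti-diagonal must total 260; the given cells sum to 244, so (1,5) = 16.
From row 1, 260 − (55 + 79 + 43 + 16) gives (1,4) = 67.
Row 2: 46 + 85 + 34 + 73 + ? = 260, so (2,1) = 22.
Row 4 needs 260; the known cells sum to 229, so (4,1) = 31.
Column 1: 55 + 22 + 31 + 88 + ? = 260, so (3,1) = 64.
From column 4, 260 − (67 + 34 + 58 + 25) gives (3,4) = 76.
Column 5: 16 + 73 + 82 + 49 + ? = 260, so (3,5) = 40.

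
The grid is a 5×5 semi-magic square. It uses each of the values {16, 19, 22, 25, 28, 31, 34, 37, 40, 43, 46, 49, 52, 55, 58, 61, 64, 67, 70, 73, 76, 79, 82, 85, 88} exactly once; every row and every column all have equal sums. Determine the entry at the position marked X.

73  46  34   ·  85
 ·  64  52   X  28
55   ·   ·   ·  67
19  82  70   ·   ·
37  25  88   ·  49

The 25 entries sum to 1300, so each line sums to 1300/5 = 260.
Row 1 needs 260; the known cells sum to 238, so (1,4) = 22.
Row 5 must total 260; the given cells sum to 199, so (5,4) = 61.
From column 1, 260 − (73 + 55 + 19 + 37) gives (2,1) = 76.
Column 2 must total 260; the given cells sum to 217, so (3,2) = 43.
Using column 3: 34 + 52 + 70 + 88 + ? → (3,3) = 260 − 244 = 16.
Column 5 must total 260; the given cells sum to 229, so (4,5) = 31.
Row 2 must total 260; the given cells sum to 220, so (2,4) = 40.

40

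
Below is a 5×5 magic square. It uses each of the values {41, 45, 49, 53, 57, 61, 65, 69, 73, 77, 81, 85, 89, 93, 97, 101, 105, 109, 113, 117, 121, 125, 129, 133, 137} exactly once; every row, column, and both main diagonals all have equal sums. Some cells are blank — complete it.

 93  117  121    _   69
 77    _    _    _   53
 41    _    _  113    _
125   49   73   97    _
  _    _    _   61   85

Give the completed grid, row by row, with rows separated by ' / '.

The 25 entries sum to 2225, so each line sums to 2225/5 = 445.
Row 1: 93 + 117 + 121 + 69 + ? = 445, so (1,4) = 45.
The remaining cell in row 4 is (4,5) = 445 − 344 = 101.
The remaining cell in column 1 is (5,1) = 445 − 336 = 109.
Column 4 needs 445; the known cells sum to 316, so (2,4) = 129.
Column 5 needs 445; the known cells sum to 308, so (3,5) = 137.
Anti-diagonal: 69 + 129 + 49 + 109 + ? = 445, so (3,3) = 89.
From row 3, 445 − (41 + 89 + 113 + 137) gives (3,2) = 65.
Main diagonal must total 445; the given cells sum to 364, so (2,2) = 81.
Row 2 must total 445; the given cells sum to 340, so (2,3) = 105.
Using column 2: 117 + 81 + 65 + 49 + ? → (5,2) = 445 − 312 = 133.
The remaining cell in column 3 is (5,3) = 445 − 388 = 57.

93 117 121 45 69 / 77 81 105 129 53 / 41 65 89 113 137 / 125 49 73 97 101 / 109 133 57 61 85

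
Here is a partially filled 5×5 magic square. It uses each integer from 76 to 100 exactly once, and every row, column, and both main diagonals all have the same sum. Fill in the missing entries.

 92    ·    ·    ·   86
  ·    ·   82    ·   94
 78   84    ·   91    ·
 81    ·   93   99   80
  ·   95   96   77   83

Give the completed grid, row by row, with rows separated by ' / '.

92 98 79 85 86 / 100 76 82 88 94 / 78 84 90 91 97 / 81 87 93 99 80 / 89 95 96 77 83

The entries are 76 through 100, which sum to 2200, so each line sums to 2200/5 = 440.
The remaining cell in row 4 is (4,2) = 440 − 353 = 87.
Row 5: 95 + 96 + 77 + 83 + ? = 440, so (5,1) = 89.
From column 1, 440 − (92 + 78 + 81 + 89) gives (2,1) = 100.
Column 5 needs 440; the known cells sum to 343, so (3,5) = 97.
Row 3: 78 + 84 + 91 + 97 + ? = 440, so (3,3) = 90.
Column 3 needs 440; the known cells sum to 361, so (1,3) = 79.
Using main diagonal: 92 + 90 + 99 + 83 + ? → (2,2) = 440 − 364 = 76.
The remaining cell in anti-diagonal is (2,4) = 440 − 352 = 88.
Column 2: 76 + 84 + 87 + 95 + ? = 440, so (1,2) = 98.
The remaining cell in column 4 is (1,4) = 440 − 355 = 85.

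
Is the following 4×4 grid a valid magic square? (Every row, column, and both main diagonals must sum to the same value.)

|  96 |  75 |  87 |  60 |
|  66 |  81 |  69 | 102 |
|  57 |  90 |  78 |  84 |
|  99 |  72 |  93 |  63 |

Row 1: 96 + 75 + 87 + 60 = 318.
Row 2: 66 + 81 + 69 + 102 = 318.
Row 3: 57 + 90 + 78 + 84 = 309.
Row 4: 99 + 72 + 93 + 63 = 327.
Column 1: 96 + 66 + 57 + 99 = 318.
Column 2: 75 + 81 + 90 + 72 = 318.
Column 3: 87 + 69 + 78 + 93 = 327.
Column 4: 60 + 102 + 84 + 63 = 309.
Main diagonal: 96 + 81 + 78 + 63 = 318.
Anti-diagonal: 60 + 69 + 90 + 99 = 318.

No — main diagonal sums to 318 but row 3 sums to 309.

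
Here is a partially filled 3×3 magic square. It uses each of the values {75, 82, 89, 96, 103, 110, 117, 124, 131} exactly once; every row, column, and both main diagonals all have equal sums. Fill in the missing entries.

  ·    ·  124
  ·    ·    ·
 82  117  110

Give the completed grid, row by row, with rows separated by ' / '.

The 9 entries sum to 927, so each line sums to 927/3 = 309.
Using column 3: 124 + 110 + ? → (2,3) = 309 − 234 = 75.
The remaining cell in anti-diagonal is (2,2) = 309 − 206 = 103.
From row 2, 309 − (103 + 75) gives (2,1) = 131.
The remaining cell in column 1 is (1,1) = 309 − 213 = 96.
The remaining cell in column 2 is (1,2) = 309 − 220 = 89.

96 89 124 / 131 103 75 / 82 117 110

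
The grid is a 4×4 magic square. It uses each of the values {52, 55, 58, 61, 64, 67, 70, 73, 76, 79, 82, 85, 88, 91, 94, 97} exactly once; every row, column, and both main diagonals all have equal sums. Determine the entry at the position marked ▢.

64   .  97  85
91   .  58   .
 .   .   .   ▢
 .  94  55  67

The 16 entries sum to 1192, so each line sums to 1192/4 = 298.
Row 1 must total 298; the given cells sum to 246, so (1,2) = 52.
The remaining cell in row 4 is (4,1) = 298 − 216 = 82.
Column 1: 64 + 91 + 82 + ? = 298, so (3,1) = 61.
Column 3: 97 + 58 + 55 + ? = 298, so (3,3) = 88.
The remaining cell in main diagonal is (2,2) = 298 − 219 = 79.
Using anti-diagonal: 85 + 58 + 82 + ? → (3,2) = 298 − 225 = 73.
Row 2 needs 298; the known cells sum to 228, so (2,4) = 70.
Row 3: 61 + 73 + 88 + ? = 298, so (3,4) = 76.

76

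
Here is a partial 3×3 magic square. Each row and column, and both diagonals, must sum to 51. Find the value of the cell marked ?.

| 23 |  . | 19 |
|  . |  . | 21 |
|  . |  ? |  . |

Row 1 needs 51; the known cells sum to 42, so (1,2) = 9.
Using column 3: 19 + 21 + ? → (3,3) = 51 − 40 = 11.
Main diagonal: 23 + 11 + ? = 51, so (2,2) = 17.
From anti-diagonal, 51 − (19 + 17) gives (3,1) = 15.
The remaining cell in row 2 is (2,1) = 51 − 38 = 13.
From row 3, 51 − (15 + 11) gives (3,2) = 25.

25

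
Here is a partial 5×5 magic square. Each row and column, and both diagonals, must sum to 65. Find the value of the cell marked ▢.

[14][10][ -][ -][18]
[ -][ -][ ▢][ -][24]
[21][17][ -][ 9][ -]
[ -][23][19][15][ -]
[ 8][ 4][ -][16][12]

7

Row 5: 8 + 4 + 16 + 12 + ? = 65, so (5,3) = 25.
From column 2, 65 − (10 + 17 + 23 + 4) gives (2,2) = 11.
Using main diagonal: 14 + 11 + 15 + 12 + ? → (3,3) = 65 − 52 = 13.
Anti-diagonal: 18 + 13 + 23 + 8 + ? = 65, so (2,4) = 3.
Row 3 must total 65; the given cells sum to 60, so (3,5) = 5.
Using column 4: 3 + 9 + 15 + 16 + ? → (1,4) = 65 − 43 = 22.
Column 5: 18 + 24 + 5 + 12 + ? = 65, so (4,5) = 6.
Using row 1: 14 + 10 + 22 + 18 + ? → (1,3) = 65 − 64 = 1.
The remaining cell in row 4 is (4,1) = 65 − 63 = 2.
Column 1 needs 65; the known cells sum to 45, so (2,1) = 20.
Column 3 must total 65; the given cells sum to 58, so (2,3) = 7.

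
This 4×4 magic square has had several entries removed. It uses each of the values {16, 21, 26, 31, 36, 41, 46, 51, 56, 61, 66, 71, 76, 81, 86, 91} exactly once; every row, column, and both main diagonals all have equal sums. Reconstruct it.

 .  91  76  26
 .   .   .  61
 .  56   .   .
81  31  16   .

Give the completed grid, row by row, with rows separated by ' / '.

The 16 entries sum to 856, so each line sums to 856/4 = 214.
Row 1 needs 214; the known cells sum to 193, so (1,1) = 21.
Using row 4: 81 + 31 + 16 + ? → (4,4) = 214 − 128 = 86.
Column 2 must total 214; the given cells sum to 178, so (2,2) = 36.
Column 4: 26 + 61 + 86 + ? = 214, so (3,4) = 41.
From main diagonal, 214 − (21 + 36 + 86) gives (3,3) = 71.
Using anti-diagonal: 26 + 56 + 81 + ? → (2,3) = 214 − 163 = 51.
Row 2: 36 + 51 + 61 + ? = 214, so (2,1) = 66.
The remaining cell in row 3 is (3,1) = 214 − 168 = 46.

21 91 76 26 / 66 36 51 61 / 46 56 71 41 / 81 31 16 86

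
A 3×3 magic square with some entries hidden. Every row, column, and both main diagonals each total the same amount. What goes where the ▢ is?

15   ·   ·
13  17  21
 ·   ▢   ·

9

Row 2 is complete and sums to 51; that is the magic constant.
From column 1, 51 − (15 + 13) gives (3,1) = 23.
Main diagonal needs 51; the known cells sum to 32, so (3,3) = 19.
The remaining cell in anti-diagonal is (1,3) = 51 − 40 = 11.
Using row 1: 15 + 11 + ? → (1,2) = 51 − 26 = 25.
The remaining cell in row 3 is (3,2) = 51 − 42 = 9.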